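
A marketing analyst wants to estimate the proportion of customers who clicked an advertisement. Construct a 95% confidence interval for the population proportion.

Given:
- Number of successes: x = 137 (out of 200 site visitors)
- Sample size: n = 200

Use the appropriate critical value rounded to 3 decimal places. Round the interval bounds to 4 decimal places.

Sample proportion: p̂ = 137/200 = 0.685000

Check conditions for normal approximation:
  np̂ = 137 ≥ 10 ✓
  n(1-p̂) = 63 ≥ 10 ✓

The sample is large enough, so use a z-interval (normal approximation) for the proportion.

For 95% confidence, z* = 1.96 (from standard normal table)

Standard error: SE = √(p̂(1-p̂)/n) = √(0.685000×0.315000/200) = 0.03284623

Margin of error: E = z* × SE = 1.96 × 0.03284623 = 0.064379

Z-interval: p̂ ± E = 0.685000 ± 0.064379 = (0.620621, 0.749379)

Rounded to 4 decimal places:

(0.6206, 0.7494)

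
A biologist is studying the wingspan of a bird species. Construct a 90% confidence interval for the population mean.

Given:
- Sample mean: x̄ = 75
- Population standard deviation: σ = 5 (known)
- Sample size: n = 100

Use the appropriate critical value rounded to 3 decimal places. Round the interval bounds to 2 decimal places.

The population standard deviation σ is known, so use a z-interval (standard normal critical value).

For 90% confidence, z* = 1.645 (from standard normal table)

Standard error: SE = σ/√n = 5/√100 = 0.500000

Margin of error: E = z* × SE = 1.645 × 0.500000 = 0.8225

Z-interval: x̄ ± E = 75 ± 0.8225 = (74.1775, 75.8225)

Rounded to 2 decimal places:

(74.18, 75.82)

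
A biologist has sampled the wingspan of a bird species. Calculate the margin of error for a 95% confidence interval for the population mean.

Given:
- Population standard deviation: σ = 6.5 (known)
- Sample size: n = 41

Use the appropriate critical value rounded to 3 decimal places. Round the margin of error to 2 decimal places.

The population standard deviation σ is known, so use the z-interval margin of error formula.

For 95% confidence, z* = 1.96 (from standard normal table)

Margin of error formula for z-interval: E = z* × σ/√n

E = 1.96 × 6.5/√41
  = 1.96 × 1.015129
  = 1.9897

Rounded to 2 decimal places:

1.99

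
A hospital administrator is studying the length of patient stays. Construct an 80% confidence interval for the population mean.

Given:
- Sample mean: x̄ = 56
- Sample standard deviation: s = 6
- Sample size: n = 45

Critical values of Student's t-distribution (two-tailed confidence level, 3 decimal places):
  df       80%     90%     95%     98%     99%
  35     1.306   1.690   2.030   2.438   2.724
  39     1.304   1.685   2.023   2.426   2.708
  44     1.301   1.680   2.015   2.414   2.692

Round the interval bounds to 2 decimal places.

The population standard deviation σ is unknown (only the sample standard deviation s is given), so use a t-interval with df = n - 1 = 45 - 1 = 44.

For 80% confidence with df = 44, t* = 1.301 (from t-table)

Standard error: SE = s/√n = 6/√45 = 0.894427

Margin of error: E = t* × SE = 1.301 × 0.894427 = 1.1636

T-interval: x̄ ± E = 56 ± 1.1636 = (54.8364, 57.1636)

Rounded to 2 decimal places:

(54.84, 57.16)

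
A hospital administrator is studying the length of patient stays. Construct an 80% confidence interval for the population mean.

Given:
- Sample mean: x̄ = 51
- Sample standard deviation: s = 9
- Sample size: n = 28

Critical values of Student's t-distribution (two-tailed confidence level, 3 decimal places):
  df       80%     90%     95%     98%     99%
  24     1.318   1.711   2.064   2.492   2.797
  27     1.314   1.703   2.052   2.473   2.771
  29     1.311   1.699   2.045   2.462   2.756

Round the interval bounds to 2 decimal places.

The population standard deviation σ is unknown (only the sample standard deviation s is given), so use a t-interval with df = n - 1 = 28 - 1 = 27.

For 80% confidence with df = 27, t* = 1.314 (from t-table)

Standard error: SE = s/√n = 9/√28 = 1.700840

Margin of error: E = t* × SE = 1.314 × 1.700840 = 2.2349

T-interval: x̄ ± E = 51 ± 2.2349 = (48.7651, 53.2349)

Rounded to 2 decimal places:

(48.77, 53.23)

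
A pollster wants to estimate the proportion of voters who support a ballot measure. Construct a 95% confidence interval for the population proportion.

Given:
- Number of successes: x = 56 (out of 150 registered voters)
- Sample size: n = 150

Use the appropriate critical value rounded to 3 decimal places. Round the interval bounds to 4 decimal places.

Sample proportion: p̂ = 56/150 = 0.373333

Check conditions for normal approximation:
  np̂ = 56 ≥ 10 ✓
  n(1-p̂) = 94 ≥ 10 ✓

The sample is large enough, so use a z-interval (normal approximation) for the proportion.

For 95% confidence, z* = 1.96 (from standard normal table)

Standard error: SE = √(p̂(1-p̂)/n) = √(0.373333×0.626667/150) = 0.03949308

Margin of error: E = z* × SE = 1.96 × 0.03949308 = 0.077406

Z-interval: p̂ ± E = 0.373333 ± 0.077406 = (0.295927, 0.450740)

Rounded to 4 decimal places:

(0.2959, 0.4507)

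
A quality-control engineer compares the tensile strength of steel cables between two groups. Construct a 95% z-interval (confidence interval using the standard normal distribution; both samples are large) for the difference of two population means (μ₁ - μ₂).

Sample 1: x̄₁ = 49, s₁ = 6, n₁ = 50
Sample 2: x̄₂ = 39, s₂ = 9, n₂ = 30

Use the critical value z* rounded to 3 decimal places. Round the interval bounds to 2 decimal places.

Both samples are large (n₁ = 50 ≥ 30, n₂ = 30 ≥ 30), so a z-interval for the difference of means applies.

Point estimate: x̄₁ - x̄₂ = 49 - 39 = 10

Standard error: SE = √(s₁²/n₁ + s₂²/n₂)
= √(6²/50 + 9²/30)
= √(0.720000 + 2.700000)
= 1.849324

For 95% confidence, z* = 1.96 (from standard normal table)
Margin of error: E = z* × SE = 1.96 × 1.849324 = 3.6247

Z-interval: (x̄₁ - x̄₂) ± E = 10 ± 3.6247 = (6.3753, 13.6247)

Rounded to 2 decimal places:

(6.38, 13.62)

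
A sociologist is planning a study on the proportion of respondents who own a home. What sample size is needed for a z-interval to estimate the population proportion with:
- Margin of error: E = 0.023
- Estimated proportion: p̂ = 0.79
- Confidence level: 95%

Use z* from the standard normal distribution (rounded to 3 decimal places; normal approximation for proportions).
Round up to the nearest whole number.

Using z* for proportion z-interval (normal approximation).

For 95% confidence, z* = 1.96 (from standard normal table)

Sample size formula for proportion z-interval: n = z*²p̂(1-p̂)/E²

n = 1.96² × 0.79 × 0.21 / 0.023²
  = 3.8416 × 0.1659 / 0.000529
  = 1204.7664

Round up to the nearest whole number: n = 1205

1205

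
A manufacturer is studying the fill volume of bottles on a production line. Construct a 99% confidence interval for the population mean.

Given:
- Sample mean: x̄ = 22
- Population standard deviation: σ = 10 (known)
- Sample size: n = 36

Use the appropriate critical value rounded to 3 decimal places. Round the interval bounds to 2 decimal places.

The population standard deviation σ is known, so use a z-interval (standard normal critical value).

For 99% confidence, z* = 2.576 (from standard normal table)

Standard error: SE = σ/√n = 10/√36 = 1.666667

Margin of error: E = z* × SE = 2.576 × 1.666667 = 4.2933

Z-interval: x̄ ± E = 22 ± 4.2933 = (17.7067, 26.2933)

Rounded to 2 decimal places:

(17.71, 26.29)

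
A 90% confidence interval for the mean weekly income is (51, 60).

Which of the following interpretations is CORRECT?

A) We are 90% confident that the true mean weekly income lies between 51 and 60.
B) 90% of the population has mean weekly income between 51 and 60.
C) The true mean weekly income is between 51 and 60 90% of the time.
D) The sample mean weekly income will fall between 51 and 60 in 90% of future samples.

A confidence interval represents our confidence in the procedure, not a probability statement about the parameter.

Key concept: If we repeated this sampling process many times and computed a 90% CI each time, about 90% of those intervals would contain the true population parameter.

For this specific interval (51, 60):
- Midpoint (point estimate): 55.5
- Margin of error: 4.5

The correct interpretation is the one stating confidence that the true parameter lies in the interval — option A.

A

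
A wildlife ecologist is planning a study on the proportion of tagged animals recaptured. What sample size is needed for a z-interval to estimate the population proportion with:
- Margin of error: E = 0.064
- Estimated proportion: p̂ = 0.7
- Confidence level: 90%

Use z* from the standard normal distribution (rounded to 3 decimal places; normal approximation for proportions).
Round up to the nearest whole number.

Using z* for proportion z-interval (normal approximation).

For 90% confidence, z* = 1.645 (from standard normal table)

Sample size formula for proportion z-interval: n = z*²p̂(1-p̂)/E²

n = 1.645² × 0.7 × 0.3 / 0.064²
  = 2.706025 × 0.21 / 0.004096
  = 138.7366

Round up to the nearest whole number: n = 139

139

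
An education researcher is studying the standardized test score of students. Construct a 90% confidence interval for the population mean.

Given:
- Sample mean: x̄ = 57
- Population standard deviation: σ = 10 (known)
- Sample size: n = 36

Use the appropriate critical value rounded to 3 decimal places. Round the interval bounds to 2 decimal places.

The population standard deviation σ is known, so use a z-interval (standard normal critical value).

For 90% confidence, z* = 1.645 (from standard normal table)

Standard error: SE = σ/√n = 10/√36 = 1.666667

Margin of error: E = z* × SE = 1.645 × 1.666667 = 2.7417

Z-interval: x̄ ± E = 57 ± 2.7417 = (54.2583, 59.7417)

Rounded to 2 decimal places:

(54.26, 59.74)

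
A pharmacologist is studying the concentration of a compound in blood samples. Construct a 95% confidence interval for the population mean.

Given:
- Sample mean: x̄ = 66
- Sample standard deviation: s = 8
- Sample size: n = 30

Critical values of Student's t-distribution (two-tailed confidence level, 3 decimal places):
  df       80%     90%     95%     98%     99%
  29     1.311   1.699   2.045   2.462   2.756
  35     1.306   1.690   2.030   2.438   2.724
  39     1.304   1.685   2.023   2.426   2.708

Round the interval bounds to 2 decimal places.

The population standard deviation σ is unknown (only the sample standard deviation s is given), so use a t-interval with df = n - 1 = 30 - 1 = 29.

For 95% confidence with df = 29, t* = 2.045 (from t-table)

Standard error: SE = s/√n = 8/√30 = 1.460593

Margin of error: E = t* × SE = 2.045 × 1.460593 = 2.9869

T-interval: x̄ ± E = 66 ± 2.9869 = (63.0131, 68.9869)

Rounded to 2 decimal places:

(63.01, 68.99)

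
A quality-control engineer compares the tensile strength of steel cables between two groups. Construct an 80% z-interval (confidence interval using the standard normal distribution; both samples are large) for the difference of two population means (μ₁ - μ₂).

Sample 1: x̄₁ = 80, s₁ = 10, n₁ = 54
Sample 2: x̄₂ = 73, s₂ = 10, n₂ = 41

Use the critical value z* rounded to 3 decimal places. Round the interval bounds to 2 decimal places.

Both samples are large (n₁ = 54 ≥ 30, n₂ = 41 ≥ 30), so a z-interval for the difference of means applies.

Point estimate: x̄₁ - x̄₂ = 80 - 73 = 7

Standard error: SE = √(s₁²/n₁ + s₂²/n₂)
= √(10²/54 + 10²/41)
= √(1.851852 + 2.439024)
= 2.071443

For 80% confidence, z* = 1.282 (from standard normal table)
Margin of error: E = z* × SE = 1.282 × 2.071443 = 2.6556

Z-interval: (x̄₁ - x̄₂) ± E = 7 ± 2.6556 = (4.3444, 9.6556)

Rounded to 2 decimal places:

(4.34, 9.66)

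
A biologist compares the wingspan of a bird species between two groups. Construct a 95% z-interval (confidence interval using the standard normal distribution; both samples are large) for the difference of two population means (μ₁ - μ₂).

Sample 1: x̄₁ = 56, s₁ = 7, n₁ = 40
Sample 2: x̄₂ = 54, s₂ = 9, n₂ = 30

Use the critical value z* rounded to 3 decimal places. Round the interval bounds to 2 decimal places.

Both samples are large (n₁ = 40 ≥ 30, n₂ = 30 ≥ 30), so a z-interval for the difference of means applies.

Point estimate: x̄₁ - x̄₂ = 56 - 54 = 2

Standard error: SE = √(s₁²/n₁ + s₂²/n₂)
= √(7²/40 + 9²/30)
= √(1.225000 + 2.700000)
= 1.981161

For 95% confidence, z* = 1.96 (from standard normal table)
Margin of error: E = z* × SE = 1.96 × 1.981161 = 3.8831

Z-interval: (x̄₁ - x̄₂) ± E = 2 ± 3.8831 = (-1.8831, 5.8831)

Rounded to 2 decimal places:

(-1.88, 5.88)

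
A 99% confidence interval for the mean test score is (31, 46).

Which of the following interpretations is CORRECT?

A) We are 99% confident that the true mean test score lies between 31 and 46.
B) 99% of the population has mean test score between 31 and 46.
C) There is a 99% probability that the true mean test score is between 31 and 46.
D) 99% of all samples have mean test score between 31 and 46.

A confidence interval represents our confidence in the procedure, not a probability statement about the parameter.

Key concept: If we repeated this sampling process many times and computed a 99% CI each time, about 99% of those intervals would contain the true population parameter.

For this specific interval (31, 46):
- Midpoint (point estimate): 38.5
- Margin of error: 7.5

The correct interpretation is the one stating confidence that the true parameter lies in the interval — option A.

A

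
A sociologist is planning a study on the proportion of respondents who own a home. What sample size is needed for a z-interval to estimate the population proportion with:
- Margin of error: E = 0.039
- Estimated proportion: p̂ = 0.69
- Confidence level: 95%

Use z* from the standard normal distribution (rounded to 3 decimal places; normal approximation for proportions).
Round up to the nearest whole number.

Using z* for proportion z-interval (normal approximation).

For 95% confidence, z* = 1.96 (from standard normal table)

Sample size formula for proportion z-interval: n = z*²p̂(1-p̂)/E²

n = 1.96² × 0.69 × 0.31 / 0.039²
  = 3.8416 × 0.2139 / 0.001521
  = 540.2487

Round up to the nearest whole number: n = 541

541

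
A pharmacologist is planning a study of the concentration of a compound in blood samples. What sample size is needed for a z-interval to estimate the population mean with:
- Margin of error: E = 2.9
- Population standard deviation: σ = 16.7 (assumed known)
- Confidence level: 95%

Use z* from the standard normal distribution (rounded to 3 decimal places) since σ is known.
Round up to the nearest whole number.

Using z* since population σ is known (z-interval formula).

For 95% confidence, z* = 1.96 (from standard normal table)

Sample size formula for z-interval: n = (z*σ/E)²

n = (1.96 × 16.7 / 2.9)²
  = (11.286897)²
  = 127.3940

Round up to the nearest whole number: n = 128

128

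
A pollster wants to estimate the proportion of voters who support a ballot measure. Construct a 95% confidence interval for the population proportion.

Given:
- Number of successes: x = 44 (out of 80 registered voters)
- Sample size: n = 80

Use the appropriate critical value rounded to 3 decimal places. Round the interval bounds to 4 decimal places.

Sample proportion: p̂ = 44/80 = 0.550000

Check conditions for normal approximation:
  np̂ = 44 ≥ 10 ✓
  n(1-p̂) = 36 ≥ 10 ✓

The sample is large enough, so use a z-interval (normal approximation) for the proportion.

For 95% confidence, z* = 1.96 (from standard normal table)

Standard error: SE = √(p̂(1-p̂)/n) = √(0.550000×0.450000/80) = 0.05562149

Margin of error: E = z* × SE = 1.96 × 0.05562149 = 0.109018

Z-interval: p̂ ± E = 0.550000 ± 0.109018 = (0.440982, 0.659018)

Rounded to 4 decimal places:

(0.4410, 0.6590)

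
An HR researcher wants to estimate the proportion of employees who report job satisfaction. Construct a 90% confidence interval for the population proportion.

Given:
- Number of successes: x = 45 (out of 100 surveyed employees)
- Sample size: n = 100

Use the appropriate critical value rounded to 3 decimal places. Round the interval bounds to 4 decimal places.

Sample proportion: p̂ = 45/100 = 0.450000

Check conditions for normal approximation:
  np̂ = 45 ≥ 10 ✓
  n(1-p̂) = 55 ≥ 10 ✓

The sample is large enough, so use a z-interval (normal approximation) for the proportion.

For 90% confidence, z* = 1.645 (from standard normal table)

Standard error: SE = √(p̂(1-p̂)/n) = √(0.450000×0.550000/100) = 0.04974937

Margin of error: E = z* × SE = 1.645 × 0.04974937 = 0.081838

Z-interval: p̂ ± E = 0.450000 ± 0.081838 = (0.368162, 0.531838)

Rounded to 4 decimal places:

(0.3682, 0.5318)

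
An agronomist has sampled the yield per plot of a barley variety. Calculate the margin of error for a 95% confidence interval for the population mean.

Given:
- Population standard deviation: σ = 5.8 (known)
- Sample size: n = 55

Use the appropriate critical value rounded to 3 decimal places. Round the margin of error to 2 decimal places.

The population standard deviation σ is known, so use the z-interval margin of error formula.

For 95% confidence, z* = 1.96 (from standard normal table)

Margin of error formula for z-interval: E = z* × σ/√n

E = 1.96 × 5.8/√55
  = 1.96 × 0.782072
  = 1.5329

Rounded to 2 decimal places:

1.53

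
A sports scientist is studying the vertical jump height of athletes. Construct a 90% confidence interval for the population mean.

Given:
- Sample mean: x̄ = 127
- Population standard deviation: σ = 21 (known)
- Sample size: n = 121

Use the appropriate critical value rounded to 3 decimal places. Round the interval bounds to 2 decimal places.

The population standard deviation σ is known, so use a z-interval (standard normal critical value).

For 90% confidence, z* = 1.645 (from standard normal table)

Standard error: SE = σ/√n = 21/√121 = 1.909091

Margin of error: E = z* × SE = 1.645 × 1.909091 = 3.1405

Z-interval: x̄ ± E = 127 ± 3.1405 = (123.8595, 130.1405)

Rounded to 2 decimal places:

(123.86, 130.14)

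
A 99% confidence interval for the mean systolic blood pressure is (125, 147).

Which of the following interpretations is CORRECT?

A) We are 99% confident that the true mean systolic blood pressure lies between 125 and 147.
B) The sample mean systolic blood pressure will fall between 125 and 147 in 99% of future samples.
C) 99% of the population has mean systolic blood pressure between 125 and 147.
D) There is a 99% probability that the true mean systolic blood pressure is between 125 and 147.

A confidence interval represents our confidence in the procedure, not a probability statement about the parameter.

Key concept: If we repeated this sampling process many times and computed a 99% CI each time, about 99% of those intervals would contain the true population parameter.

For this specific interval (125, 147):
- Midpoint (point estimate): 136
- Margin of error: 11

The correct interpretation is the one stating confidence that the true parameter lies in the interval — option A.

A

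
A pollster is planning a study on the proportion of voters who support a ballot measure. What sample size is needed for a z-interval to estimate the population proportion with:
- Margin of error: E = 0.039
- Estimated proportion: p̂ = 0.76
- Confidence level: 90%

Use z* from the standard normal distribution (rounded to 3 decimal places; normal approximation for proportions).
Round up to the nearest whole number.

Using z* for proportion z-interval (normal approximation).

For 90% confidence, z* = 1.645 (from standard normal table)

Sample size formula for proportion z-interval: n = z*²p̂(1-p̂)/E²

n = 1.645² × 0.76 × 0.24 / 0.039²
  = 2.706025 × 0.1824 / 0.001521
  = 324.5095

Round up to the nearest whole number: n = 325

325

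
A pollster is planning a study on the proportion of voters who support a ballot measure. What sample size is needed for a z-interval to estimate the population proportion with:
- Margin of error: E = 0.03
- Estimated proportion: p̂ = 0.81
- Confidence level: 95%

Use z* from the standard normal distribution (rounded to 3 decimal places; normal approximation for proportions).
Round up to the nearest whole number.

Using z* for proportion z-interval (normal approximation).

For 95% confidence, z* = 1.96 (from standard normal table)

Sample size formula for proportion z-interval: n = z*²p̂(1-p̂)/E²

n = 1.96² × 0.81 × 0.19 / 0.03²
  = 3.8416 × 0.1539 / 0.0009
  = 656.9136

Round up to the nearest whole number: n = 657

657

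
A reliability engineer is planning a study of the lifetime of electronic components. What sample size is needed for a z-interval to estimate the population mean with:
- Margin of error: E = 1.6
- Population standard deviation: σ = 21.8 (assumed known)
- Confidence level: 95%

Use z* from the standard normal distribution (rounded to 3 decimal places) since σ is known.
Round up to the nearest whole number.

Using z* since population σ is known (z-interval formula).

For 95% confidence, z* = 1.96 (from standard normal table)

Sample size formula for z-interval: n = (z*σ/E)²

n = (1.96 × 21.8 / 1.6)²
  = (26.705000)²
  = 713.1570

Round up to the nearest whole number: n = 714

714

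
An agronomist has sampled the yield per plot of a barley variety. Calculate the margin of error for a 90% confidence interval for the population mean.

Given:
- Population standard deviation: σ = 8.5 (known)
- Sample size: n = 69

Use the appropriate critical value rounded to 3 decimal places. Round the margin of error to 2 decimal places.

The population standard deviation σ is known, so use the z-interval margin of error formula.

For 90% confidence, z* = 1.645 (from standard normal table)

Margin of error formula for z-interval: E = z* × σ/√n

E = 1.645 × 8.5/√69
  = 1.645 × 1.023280
  = 1.6833

Rounded to 2 decimal places:

1.68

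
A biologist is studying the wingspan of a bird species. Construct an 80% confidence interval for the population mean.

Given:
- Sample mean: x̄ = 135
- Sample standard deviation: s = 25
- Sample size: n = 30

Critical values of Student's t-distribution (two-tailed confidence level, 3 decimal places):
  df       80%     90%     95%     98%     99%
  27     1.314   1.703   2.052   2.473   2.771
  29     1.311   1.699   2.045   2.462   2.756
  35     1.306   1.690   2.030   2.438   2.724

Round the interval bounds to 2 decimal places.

The population standard deviation σ is unknown (only the sample standard deviation s is given), so use a t-interval with df = n - 1 = 30 - 1 = 29.

For 80% confidence with df = 29, t* = 1.311 (from t-table)

Standard error: SE = s/√n = 25/√30 = 4.564355

Margin of error: E = t* × SE = 1.311 × 4.564355 = 5.9839

T-interval: x̄ ± E = 135 ± 5.9839 = (129.0161, 140.9839)

Rounded to 2 decimal places:

(129.02, 140.98)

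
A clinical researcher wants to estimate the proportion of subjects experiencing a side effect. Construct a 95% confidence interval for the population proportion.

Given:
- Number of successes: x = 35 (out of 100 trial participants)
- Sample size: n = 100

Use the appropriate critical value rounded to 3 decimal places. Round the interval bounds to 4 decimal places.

Sample proportion: p̂ = 35/100 = 0.350000

Check conditions for normal approximation:
  np̂ = 35 ≥ 10 ✓
  n(1-p̂) = 65 ≥ 10 ✓

The sample is large enough, so use a z-interval (normal approximation) for the proportion.

For 95% confidence, z* = 1.96 (from standard normal table)

Standard error: SE = √(p̂(1-p̂)/n) = √(0.350000×0.650000/100) = 0.04769696

Margin of error: E = z* × SE = 1.96 × 0.04769696 = 0.093486

Z-interval: p̂ ± E = 0.350000 ± 0.093486 = (0.256514, 0.443486)

Rounded to 4 decimal places:

(0.2565, 0.4435)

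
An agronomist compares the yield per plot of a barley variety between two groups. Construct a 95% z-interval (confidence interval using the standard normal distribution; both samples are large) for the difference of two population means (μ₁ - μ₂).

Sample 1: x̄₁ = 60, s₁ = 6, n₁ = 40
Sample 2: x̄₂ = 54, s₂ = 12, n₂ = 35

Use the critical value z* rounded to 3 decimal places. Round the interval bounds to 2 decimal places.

Both samples are large (n₁ = 40 ≥ 30, n₂ = 35 ≥ 30), so a z-interval for the difference of means applies.

Point estimate: x̄₁ - x̄₂ = 60 - 54 = 6

Standard error: SE = √(s₁²/n₁ + s₂²/n₂)
= √(6²/40 + 12²/35)
= √(0.900000 + 4.114286)
= 2.239260

For 95% confidence, z* = 1.96 (from standard normal table)
Margin of error: E = z* × SE = 1.96 × 2.239260 = 4.3889

Z-interval: (x̄₁ - x̄₂) ± E = 6 ± 4.3889 = (1.6111, 10.3889)

Rounded to 2 decimal places:

(1.61, 10.39)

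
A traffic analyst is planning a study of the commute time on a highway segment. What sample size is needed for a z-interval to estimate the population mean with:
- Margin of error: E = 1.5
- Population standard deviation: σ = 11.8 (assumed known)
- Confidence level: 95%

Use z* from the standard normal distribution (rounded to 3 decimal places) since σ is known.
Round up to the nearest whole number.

Using z* since population σ is known (z-interval formula).

For 95% confidence, z* = 1.96 (from standard normal table)

Sample size formula for z-interval: n = (z*σ/E)²

n = (1.96 × 11.8 / 1.5)²
  = (15.418667)²
  = 237.7353

Round up to the nearest whole number: n = 238

238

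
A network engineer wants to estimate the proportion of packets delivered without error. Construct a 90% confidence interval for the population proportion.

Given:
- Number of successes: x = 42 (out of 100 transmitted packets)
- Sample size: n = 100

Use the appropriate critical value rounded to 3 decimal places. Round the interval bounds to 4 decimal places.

Sample proportion: p̂ = 42/100 = 0.420000

Check conditions for normal approximation:
  np̂ = 42 ≥ 10 ✓
  n(1-p̂) = 58 ≥ 10 ✓

The sample is large enough, so use a z-interval (normal approximation) for the proportion.

For 90% confidence, z* = 1.645 (from standard normal table)

Standard error: SE = √(p̂(1-p̂)/n) = √(0.420000×0.580000/100) = 0.04935585

Margin of error: E = z* × SE = 1.645 × 0.04935585 = 0.081190

Z-interval: p̂ ± E = 0.420000 ± 0.081190 = (0.338810, 0.501190)

Rounded to 4 decimal places:

(0.3388, 0.5012)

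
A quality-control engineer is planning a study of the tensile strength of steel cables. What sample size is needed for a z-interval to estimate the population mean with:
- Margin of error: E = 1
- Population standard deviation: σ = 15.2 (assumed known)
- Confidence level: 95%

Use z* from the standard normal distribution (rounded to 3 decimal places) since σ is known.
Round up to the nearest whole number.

Using z* since population σ is known (z-interval formula).

For 95% confidence, z* = 1.96 (from standard normal table)

Sample size formula for z-interval: n = (z*σ/E)²

n = (1.96 × 15.2 / 1)²
  = (29.792000)²
  = 887.5633

Round up to the nearest whole number: n = 888

888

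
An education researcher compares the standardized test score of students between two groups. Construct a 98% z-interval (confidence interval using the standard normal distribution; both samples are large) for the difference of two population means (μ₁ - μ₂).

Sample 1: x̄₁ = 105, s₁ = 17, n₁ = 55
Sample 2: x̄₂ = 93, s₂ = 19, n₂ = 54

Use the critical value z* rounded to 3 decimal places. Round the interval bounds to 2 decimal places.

Both samples are large (n₁ = 55 ≥ 30, n₂ = 54 ≥ 30), so a z-interval for the difference of means applies.

Point estimate: x̄₁ - x̄₂ = 105 - 93 = 12

Standard error: SE = √(s₁²/n₁ + s₂²/n₂)
= √(17²/55 + 19²/54)
= √(5.254545 + 6.685185)
= 3.455392

For 98% confidence, z* = 2.326 (from standard normal table)
Margin of error: E = z* × SE = 2.326 × 3.455392 = 8.0372

Z-interval: (x̄₁ - x̄₂) ± E = 12 ± 8.0372 = (3.9628, 20.0372)

Rounded to 2 decimal places:

(3.96, 20.04)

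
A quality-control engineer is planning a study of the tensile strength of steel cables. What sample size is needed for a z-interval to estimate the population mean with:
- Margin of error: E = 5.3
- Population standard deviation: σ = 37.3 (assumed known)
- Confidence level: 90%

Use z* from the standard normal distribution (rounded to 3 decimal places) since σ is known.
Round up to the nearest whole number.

Using z* since population σ is known (z-interval formula).

For 90% confidence, z* = 1.645 (from standard normal table)

Sample size formula for z-interval: n = (z*σ/E)²

n = (1.645 × 37.3 / 5.3)²
  = (11.577075)²
  = 134.0287

Round up to the nearest whole number: n = 135

135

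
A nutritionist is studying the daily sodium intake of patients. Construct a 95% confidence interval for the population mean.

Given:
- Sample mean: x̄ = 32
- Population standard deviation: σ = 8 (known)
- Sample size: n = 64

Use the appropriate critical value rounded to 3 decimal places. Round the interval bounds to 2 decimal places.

The population standard deviation σ is known, so use a z-interval (standard normal critical value).

For 95% confidence, z* = 1.96 (from standard normal table)

Standard error: SE = σ/√n = 8/√64 = 1.000000

Margin of error: E = z* × SE = 1.96 × 1.000000 = 1.9600

Z-interval: x̄ ± E = 32 ± 1.9600 = (30.0400, 33.9600)

Rounded to 2 decimal places:

(30.04, 33.96)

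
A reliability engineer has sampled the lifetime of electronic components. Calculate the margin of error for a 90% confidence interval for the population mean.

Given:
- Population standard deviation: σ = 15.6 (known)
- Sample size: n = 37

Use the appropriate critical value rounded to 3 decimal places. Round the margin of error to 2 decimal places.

The population standard deviation σ is known, so use the z-interval margin of error formula.

For 90% confidence, z* = 1.645 (from standard normal table)

Margin of error formula for z-interval: E = z* × σ/√n

E = 1.645 × 15.6/√37
  = 1.645 × 2.564624
  = 4.2188

Rounded to 2 decimal places:

4.22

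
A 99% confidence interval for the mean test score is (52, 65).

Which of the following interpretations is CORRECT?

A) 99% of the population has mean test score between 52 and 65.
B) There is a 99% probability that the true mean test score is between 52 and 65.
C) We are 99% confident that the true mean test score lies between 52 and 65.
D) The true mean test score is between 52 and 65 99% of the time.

A confidence interval represents our confidence in the procedure, not a probability statement about the parameter.

Key concept: If we repeated this sampling process many times and computed a 99% CI each time, about 99% of those intervals would contain the true population parameter.

For this specific interval (52, 65):
- Midpoint (point estimate): 58.5
- Margin of error: 6.5

The correct interpretation is the one stating confidence that the true parameter lies in the interval — option C.

C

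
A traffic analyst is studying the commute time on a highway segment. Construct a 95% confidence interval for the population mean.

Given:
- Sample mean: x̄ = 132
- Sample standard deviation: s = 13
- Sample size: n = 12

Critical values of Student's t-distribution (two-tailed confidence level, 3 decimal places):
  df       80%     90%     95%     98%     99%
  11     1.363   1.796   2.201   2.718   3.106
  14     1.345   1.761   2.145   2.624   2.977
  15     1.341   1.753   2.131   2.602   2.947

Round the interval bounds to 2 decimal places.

The population standard deviation σ is unknown (only the sample standard deviation s is given), so use a t-interval with df = n - 1 = 12 - 1 = 11.

For 95% confidence with df = 11, t* = 2.201 (from t-table)

Standard error: SE = s/√n = 13/√12 = 3.752777

Margin of error: E = t* × SE = 2.201 × 3.752777 = 8.2599

T-interval: x̄ ± E = 132 ± 8.2599 = (123.7401, 140.2599)

Rounded to 2 decimal places:

(123.74, 140.26)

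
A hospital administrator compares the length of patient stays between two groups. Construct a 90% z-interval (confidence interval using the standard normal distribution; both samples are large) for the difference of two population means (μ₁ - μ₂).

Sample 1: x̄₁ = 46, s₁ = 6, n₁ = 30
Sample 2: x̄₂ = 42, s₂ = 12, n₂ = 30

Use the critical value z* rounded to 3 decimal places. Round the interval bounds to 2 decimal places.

Both samples are large (n₁ = 30 ≥ 30, n₂ = 30 ≥ 30), so a z-interval for the difference of means applies.

Point estimate: x̄₁ - x̄₂ = 46 - 42 = 4

Standard error: SE = √(s₁²/n₁ + s₂²/n₂)
= √(6²/30 + 12²/30)
= √(1.200000 + 4.800000)
= 2.449490

For 90% confidence, z* = 1.645 (from standard normal table)
Margin of error: E = z* × SE = 1.645 × 2.449490 = 4.0294

Z-interval: (x̄₁ - x̄₂) ± E = 4 ± 4.0294 = (-0.0294, 8.0294)

Rounded to 2 decimal places:

(-0.03, 8.03)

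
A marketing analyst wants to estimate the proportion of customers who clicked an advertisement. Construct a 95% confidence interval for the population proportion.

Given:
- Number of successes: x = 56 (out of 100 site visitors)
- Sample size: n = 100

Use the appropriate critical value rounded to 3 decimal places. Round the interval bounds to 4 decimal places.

Sample proportion: p̂ = 56/100 = 0.560000

Check conditions for normal approximation:
  np̂ = 56 ≥ 10 ✓
  n(1-p̂) = 44 ≥ 10 ✓

The sample is large enough, so use a z-interval (normal approximation) for the proportion.

For 95% confidence, z* = 1.96 (from standard normal table)

Standard error: SE = √(p̂(1-p̂)/n) = √(0.560000×0.440000/100) = 0.04963869

Margin of error: E = z* × SE = 1.96 × 0.04963869 = 0.097292

Z-interval: p̂ ± E = 0.560000 ± 0.097292 = (0.462708, 0.657292)

Rounded to 4 decimal places:

(0.4627, 0.6573)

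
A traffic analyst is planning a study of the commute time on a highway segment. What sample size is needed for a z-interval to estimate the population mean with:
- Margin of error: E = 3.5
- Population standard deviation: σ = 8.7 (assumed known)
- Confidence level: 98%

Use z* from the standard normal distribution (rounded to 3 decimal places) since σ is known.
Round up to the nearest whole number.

Using z* since population σ is known (z-interval formula).

For 98% confidence, z* = 2.326 (from standard normal table)

Sample size formula for z-interval: n = (z*σ/E)²

n = (2.326 × 8.7 / 3.5)²
  = (5.781771)²
  = 33.4289

Round up to the nearest whole number: n = 34

34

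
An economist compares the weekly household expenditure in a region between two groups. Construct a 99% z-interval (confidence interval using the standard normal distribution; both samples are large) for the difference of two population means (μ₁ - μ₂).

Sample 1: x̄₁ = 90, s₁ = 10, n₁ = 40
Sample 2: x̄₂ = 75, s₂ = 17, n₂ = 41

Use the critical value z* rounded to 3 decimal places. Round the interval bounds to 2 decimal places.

Both samples are large (n₁ = 40 ≥ 30, n₂ = 41 ≥ 30), so a z-interval for the difference of means applies.

Point estimate: x̄₁ - x̄₂ = 90 - 75 = 15

Standard error: SE = √(s₁²/n₁ + s₂²/n₂)
= √(10²/40 + 17²/41)
= √(2.500000 + 7.048780)
= 3.090110

For 99% confidence, z* = 2.576 (from standard normal table)
Margin of error: E = z* × SE = 2.576 × 3.090110 = 7.9601

Z-interval: (x̄₁ - x̄₂) ± E = 15 ± 7.9601 = (7.0399, 22.9601)

Rounded to 2 decimal places:

(7.04, 22.96)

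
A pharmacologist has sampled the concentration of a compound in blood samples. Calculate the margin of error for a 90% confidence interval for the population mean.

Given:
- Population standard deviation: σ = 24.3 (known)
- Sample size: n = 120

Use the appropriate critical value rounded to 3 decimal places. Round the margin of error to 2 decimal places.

The population standard deviation σ is known, so use the z-interval margin of error formula.

For 90% confidence, z* = 1.645 (from standard normal table)

Margin of error formula for z-interval: E = z* × σ/√n

E = 1.645 × 24.3/√120
  = 1.645 × 2.218276
  = 3.6491

Rounded to 2 decimal places:

3.65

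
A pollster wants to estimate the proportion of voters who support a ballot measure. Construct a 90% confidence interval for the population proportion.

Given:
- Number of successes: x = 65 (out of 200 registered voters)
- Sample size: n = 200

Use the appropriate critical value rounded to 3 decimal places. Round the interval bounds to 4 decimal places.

Sample proportion: p̂ = 65/200 = 0.325000

Check conditions for normal approximation:
  np̂ = 65 ≥ 10 ✓
  n(1-p̂) = 135 ≥ 10 ✓

The sample is large enough, so use a z-interval (normal approximation) for the proportion.

For 90% confidence, z* = 1.645 (from standard normal table)

Standard error: SE = √(p̂(1-p̂)/n) = √(0.325000×0.675000/200) = 0.03311910

Margin of error: E = z* × SE = 1.645 × 0.03311910 = 0.054481

Z-interval: p̂ ± E = 0.325000 ± 0.054481 = (0.270519, 0.379481)

Rounded to 4 decimal places:

(0.2705, 0.3795)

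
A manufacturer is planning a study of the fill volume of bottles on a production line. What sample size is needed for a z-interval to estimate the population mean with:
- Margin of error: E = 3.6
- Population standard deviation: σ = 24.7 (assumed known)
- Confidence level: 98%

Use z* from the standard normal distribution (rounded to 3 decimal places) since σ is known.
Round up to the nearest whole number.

Using z* since population σ is known (z-interval formula).

For 98% confidence, z* = 2.326 (from standard normal table)

Sample size formula for z-interval: n = (z*σ/E)²

n = (2.326 × 24.7 / 3.6)²
  = (15.958944)²
  = 254.6879

Round up to the nearest whole number: n = 255

255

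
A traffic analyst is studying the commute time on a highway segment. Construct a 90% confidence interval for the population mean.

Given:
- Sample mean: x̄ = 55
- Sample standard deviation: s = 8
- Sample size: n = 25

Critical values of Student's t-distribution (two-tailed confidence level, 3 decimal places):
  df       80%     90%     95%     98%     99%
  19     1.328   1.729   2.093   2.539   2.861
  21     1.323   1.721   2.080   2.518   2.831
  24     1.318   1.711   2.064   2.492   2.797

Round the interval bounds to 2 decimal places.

The population standard deviation σ is unknown (only the sample standard deviation s is given), so use a t-interval with df = n - 1 = 25 - 1 = 24.

For 90% confidence with df = 24, t* = 1.711 (from t-table)

Standard error: SE = s/√n = 8/√25 = 1.600000

Margin of error: E = t* × SE = 1.711 × 1.600000 = 2.7376

T-interval: x̄ ± E = 55 ± 2.7376 = (52.2624, 57.7376)

Rounded to 2 decimal places:

(52.26, 57.74)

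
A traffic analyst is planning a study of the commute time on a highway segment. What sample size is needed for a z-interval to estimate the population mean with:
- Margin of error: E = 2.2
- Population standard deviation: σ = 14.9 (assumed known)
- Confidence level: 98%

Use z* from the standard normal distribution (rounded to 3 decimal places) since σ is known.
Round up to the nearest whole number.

Using z* since population σ is known (z-interval formula).

For 98% confidence, z* = 2.326 (from standard normal table)

Sample size formula for z-interval: n = (z*σ/E)²

n = (2.326 × 14.9 / 2.2)²
  = (15.753364)²
  = 248.1685

Round up to the nearest whole number: n = 249

249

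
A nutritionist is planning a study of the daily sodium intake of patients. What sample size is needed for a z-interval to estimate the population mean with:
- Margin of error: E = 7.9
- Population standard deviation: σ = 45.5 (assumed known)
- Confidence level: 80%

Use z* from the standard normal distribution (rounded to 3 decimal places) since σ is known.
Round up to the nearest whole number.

Using z* since population σ is known (z-interval formula).

For 80% confidence, z* = 1.282 (from standard normal table)

Sample size formula for z-interval: n = (z*σ/E)²

n = (1.282 × 45.5 / 7.9)²
  = (7.383671)²
  = 54.5186

Round up to the nearest whole number: n = 55

55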